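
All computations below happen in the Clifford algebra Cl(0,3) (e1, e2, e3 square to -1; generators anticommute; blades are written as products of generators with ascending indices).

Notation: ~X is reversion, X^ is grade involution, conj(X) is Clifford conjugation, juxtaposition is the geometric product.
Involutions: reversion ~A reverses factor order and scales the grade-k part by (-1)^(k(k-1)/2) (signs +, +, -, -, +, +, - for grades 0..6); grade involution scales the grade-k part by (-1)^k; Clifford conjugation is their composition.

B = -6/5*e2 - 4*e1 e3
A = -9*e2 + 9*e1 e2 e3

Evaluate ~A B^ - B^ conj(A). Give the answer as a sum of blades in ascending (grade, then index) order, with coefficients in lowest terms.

first term: 54/5 + 36*e2 - 54/5*e1 e3 - 36*e1 e2 e3
second term: -54/5 - 36*e2 + 54/5*e1 e3 + 36*e1 e2 e3
Answer: 108/5 + 72*e2 - 108/5*e1 e3 - 72*e1 e2 e3


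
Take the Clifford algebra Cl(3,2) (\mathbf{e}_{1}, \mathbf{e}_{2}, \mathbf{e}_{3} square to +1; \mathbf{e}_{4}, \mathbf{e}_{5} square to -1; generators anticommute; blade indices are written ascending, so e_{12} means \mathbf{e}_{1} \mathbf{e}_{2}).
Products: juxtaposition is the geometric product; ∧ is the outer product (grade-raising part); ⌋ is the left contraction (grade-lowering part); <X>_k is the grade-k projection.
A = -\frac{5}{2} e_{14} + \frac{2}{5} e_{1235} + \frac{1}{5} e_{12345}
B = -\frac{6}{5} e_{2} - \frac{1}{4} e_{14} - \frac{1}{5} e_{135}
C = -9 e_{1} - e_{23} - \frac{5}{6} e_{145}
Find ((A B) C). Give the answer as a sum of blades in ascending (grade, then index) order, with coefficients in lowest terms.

step 1: \frac{5}{8} + \frac{2}{25} e_{2} + \frac{1}{25} e_{24} - 3 e_{124} - \frac{12}{25} e_{135} - \frac{1}{20} e_{235} + \frac{1}{2} e_{345} + \frac{6}{25} e_{1345} - \frac{1}{10} e_{2345}
step 2: -\frac{45}{8} e_{1} - \frac{7}{25} e_{3} - \frac{1}{20} e_{5} + \frac{18}{25} e_{12} - \frac{5}{12} e_{13} - \frac{5}{8} e_{23} + 27 e_{24} - \frac{5}{2} e_{25} + \frac{9}{25} e_{34} + \frac{108}{25} e_{35} - \frac{1}{10} e_{45} - \frac{1}{12} e_{123} - \frac{9}{25} e_{124} - \frac{67}{150} e_{125} + 3 e_{134} - \frac{25}{48} e_{145} + \frac{1}{2} e_{245} + \frac{54}{25} e_{345} - \frac{1}{24} e_{1234} - \frac{9}{20} e_{1235} + \frac{23}{75} e_{1245} + \frac{9}{2} e_{1345} + \frac{9}{10} e_{12345}
Answer: -\frac{45}{8} e_{1} - \frac{7}{25} e_{3} - \frac{1}{20} e_{5} + \frac{18}{25} e_{12} - \frac{5}{12} e_{13} - \frac{5}{8} e_{23} + 27 e_{24} - \frac{5}{2} e_{25} + \frac{9}{25} e_{34} + \frac{108}{25} e_{35} - \frac{1}{10} e_{45} - \frac{1}{12} e_{123} - \frac{9}{25} e_{124} - \frac{67}{150} e_{125} + 3 e_{134} - \frac{25}{48} e_{145} + \frac{1}{2} e_{245} + \frac{54}{25} e_{345} - \frac{1}{24} e_{1234} - \frac{9}{20} e_{1235} + \frac{23}{75} e_{1245} + \frac{9}{2} e_{1345} + \frac{9}{10} e_{12345}


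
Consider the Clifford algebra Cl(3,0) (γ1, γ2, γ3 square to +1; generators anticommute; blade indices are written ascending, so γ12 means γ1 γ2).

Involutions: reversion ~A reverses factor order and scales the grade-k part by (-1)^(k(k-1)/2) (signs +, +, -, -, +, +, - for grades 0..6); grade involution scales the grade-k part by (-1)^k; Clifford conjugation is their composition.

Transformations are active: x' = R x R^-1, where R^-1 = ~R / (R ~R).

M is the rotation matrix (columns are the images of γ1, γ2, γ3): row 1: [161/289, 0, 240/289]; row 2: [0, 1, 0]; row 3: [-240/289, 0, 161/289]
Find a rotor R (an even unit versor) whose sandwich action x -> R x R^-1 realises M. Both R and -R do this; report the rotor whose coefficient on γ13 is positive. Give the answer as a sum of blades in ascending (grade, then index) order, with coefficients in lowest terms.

Method: write R = a + b12*γ12 + b13*γ13 + b23*γ23 with a^2 + b12^2 + b13^2 + b23^2 = 1 (so R^-1 = ~R). Expanding the columns R e_j ~R gives tr M = 4a^2 - 1 and, from the antisymmetric part, M21 - M12 = -4a*b12, M13 - M31 = 4a*b13, M32 - M23 = -4a*b23.
Here tr M = 611/289, so a^2 = (1 + tr M)/4 = 225/289 and a = ±15/17. Taking a = 15/17: M21 - M12 = 0, M13 - M31 = 480/289, M32 - M23 = 0, giving b12 = 0, b13 = 8/17, b23 = 0, i.e. R = 15/17 + 8/17*γ13.
Its γ13 coefficient is already positive.
Answer: 15/17 + 8/17*γ13. Sheet selection: the two-to-one cover makes ±R indistinguishable at the matrix level (trace 611/289), so uniqueness comes from the required sign on γ13.


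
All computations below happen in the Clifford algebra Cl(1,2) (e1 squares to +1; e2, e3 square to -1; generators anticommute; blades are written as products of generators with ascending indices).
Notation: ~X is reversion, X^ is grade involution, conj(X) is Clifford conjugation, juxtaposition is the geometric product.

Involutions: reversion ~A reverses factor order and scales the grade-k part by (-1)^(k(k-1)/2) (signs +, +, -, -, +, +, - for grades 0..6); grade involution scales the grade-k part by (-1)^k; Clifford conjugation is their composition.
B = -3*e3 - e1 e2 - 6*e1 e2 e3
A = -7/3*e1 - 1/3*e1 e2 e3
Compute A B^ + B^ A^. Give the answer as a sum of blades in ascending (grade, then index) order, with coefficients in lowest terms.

first term: 2 + 7/3*e2 + 1/3*e3 + e1 e2 - 7*e1 e3 - 14*e2 e3
second term: -2 + 7/3*e2 - 1/3*e3 - e1 e2 - 7*e1 e3 + 14*e2 e3
Answer: 14/3*e2 - 14*e1 e3


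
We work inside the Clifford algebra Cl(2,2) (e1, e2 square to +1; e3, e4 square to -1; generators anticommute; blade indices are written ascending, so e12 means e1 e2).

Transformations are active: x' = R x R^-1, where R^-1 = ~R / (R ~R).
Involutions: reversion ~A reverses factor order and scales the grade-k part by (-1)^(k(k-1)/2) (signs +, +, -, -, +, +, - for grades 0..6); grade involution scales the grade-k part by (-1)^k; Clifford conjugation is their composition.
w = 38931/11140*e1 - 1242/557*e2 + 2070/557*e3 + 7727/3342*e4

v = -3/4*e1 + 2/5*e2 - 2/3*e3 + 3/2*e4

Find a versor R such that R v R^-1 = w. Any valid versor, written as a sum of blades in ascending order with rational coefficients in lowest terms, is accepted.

The midline construction: v and w both square to -7099/3600, so reflecting in their sum 7644/2785*e1 - 5096/2785*e2 + 5096/1671*e3 + 6370/1671*e4 exchanges them.
Answer: 7644/2785*e1 - 5096/2785*e2 + 5096/1671*e3 + 6370/1671*e4


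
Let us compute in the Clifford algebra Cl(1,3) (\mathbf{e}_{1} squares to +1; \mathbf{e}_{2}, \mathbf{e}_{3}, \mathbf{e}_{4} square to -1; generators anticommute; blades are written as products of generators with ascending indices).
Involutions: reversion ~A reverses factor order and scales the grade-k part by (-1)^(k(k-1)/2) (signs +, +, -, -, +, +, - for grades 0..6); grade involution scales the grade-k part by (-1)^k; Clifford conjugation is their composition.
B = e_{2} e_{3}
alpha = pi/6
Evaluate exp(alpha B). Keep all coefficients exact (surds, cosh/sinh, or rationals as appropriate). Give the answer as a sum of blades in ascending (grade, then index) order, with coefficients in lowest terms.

B^2 = (1)^2*(e_{2} e_{3})^2 = 1*(-1) = -1 (a basis 2-blade squares to minus the product of its generators' squares).
B^2 = -1 — B^2 < 0, so the exponential closes trigonometrically: l = 1, alpha*l = \frac{\pi}{6}, so exp(alpha B) = cos(\frac{\pi}{6}) + (sin(\frac{\pi}{6})/1)*B = \frac{\sqrt{3}}{2} + (\frac{1}{2})*B.
Answer: \frac{\sqrt{3}}{2} + \frac{1}{2} e_{2} e_{3}


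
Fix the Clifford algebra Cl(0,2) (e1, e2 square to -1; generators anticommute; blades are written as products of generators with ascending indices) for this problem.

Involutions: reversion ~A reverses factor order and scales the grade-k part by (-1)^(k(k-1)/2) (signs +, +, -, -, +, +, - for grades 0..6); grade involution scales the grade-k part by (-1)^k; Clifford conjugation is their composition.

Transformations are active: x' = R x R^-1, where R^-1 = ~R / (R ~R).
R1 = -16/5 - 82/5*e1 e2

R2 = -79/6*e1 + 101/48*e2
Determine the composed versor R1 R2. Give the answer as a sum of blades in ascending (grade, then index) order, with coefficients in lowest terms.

Distribute over the terms of R1 (each basis-blade product reordered to ascending indices, repeated generators contracted through their squares):
(-16/5) R2 = 632/15*e1 - 101/15*e2
(-82/5*e1 e2) R2 = 4141/120*e1 + 3239/15*e2
Summing the partial products and collecting blades:
Answer: 9197/120*e1 + 1046/5*e2


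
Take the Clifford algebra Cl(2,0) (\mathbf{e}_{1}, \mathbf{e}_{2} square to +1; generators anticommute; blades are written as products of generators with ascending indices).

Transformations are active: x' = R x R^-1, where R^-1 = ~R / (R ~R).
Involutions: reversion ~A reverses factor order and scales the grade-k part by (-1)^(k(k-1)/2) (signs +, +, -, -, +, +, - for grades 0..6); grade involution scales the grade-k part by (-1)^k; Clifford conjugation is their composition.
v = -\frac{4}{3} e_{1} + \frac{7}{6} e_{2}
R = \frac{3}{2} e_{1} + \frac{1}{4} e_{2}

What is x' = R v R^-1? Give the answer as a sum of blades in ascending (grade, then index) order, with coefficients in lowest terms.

~R = \frac{3}{2} e_{1} + \frac{1}{4} e_{2}, and R ~R = \frac{37}{16}, so R^-1 = ~R / (\frac{37}{16}).
R v = -\frac{41}{24} + \frac{25}{12} e_{1} e_{2}
Answer: -\frac{98}{111} e_{1} - \frac{341}{222} e_{2}


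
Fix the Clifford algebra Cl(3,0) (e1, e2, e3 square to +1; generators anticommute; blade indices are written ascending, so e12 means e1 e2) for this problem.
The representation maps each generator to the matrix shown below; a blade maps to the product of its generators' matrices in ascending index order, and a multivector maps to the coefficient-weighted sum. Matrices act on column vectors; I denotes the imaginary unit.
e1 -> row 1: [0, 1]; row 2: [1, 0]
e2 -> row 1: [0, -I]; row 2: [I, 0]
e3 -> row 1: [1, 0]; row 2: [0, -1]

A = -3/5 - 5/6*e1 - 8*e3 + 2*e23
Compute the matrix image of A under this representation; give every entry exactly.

Bivector images (products of the table entries): rho(e23) = rho(e2)rho(e3) = row 1: [0, I]; row 2: [I, 0].
M = (-3/5)*1 + (-5/6)*rho(e1) + (-8)*rho(e3) + (2)*rho(e23), summed entrywise (1 is the identity matrix):
Answer: row 1: [-43/5, -5/6 + 2*I]; row 2: [-5/6 + 2*I, 37/5]


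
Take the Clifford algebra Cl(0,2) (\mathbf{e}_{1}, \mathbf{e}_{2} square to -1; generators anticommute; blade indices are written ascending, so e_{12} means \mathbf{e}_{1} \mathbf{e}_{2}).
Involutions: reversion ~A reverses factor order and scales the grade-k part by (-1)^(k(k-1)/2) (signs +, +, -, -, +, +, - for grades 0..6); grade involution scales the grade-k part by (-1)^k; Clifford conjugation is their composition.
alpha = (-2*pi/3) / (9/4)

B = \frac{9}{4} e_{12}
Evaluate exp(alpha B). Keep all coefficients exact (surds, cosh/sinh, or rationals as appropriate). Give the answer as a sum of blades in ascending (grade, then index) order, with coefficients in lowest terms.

B^2 = (\frac{9}{4})^2*(e_{12})^2 = \frac{81}{16}*(-1) = -\frac{81}{16} (a basis 2-blade squares to minus the product of its generators' squares).
B^2 = -\frac{81}{16} — the negative square puts this in the circular regime; l = \frac{9}{4}, alpha*l = - \frac{2 \pi}{3}, so exp(alpha B) = cos(- \frac{2 \pi}{3}) + (sin(- \frac{2 \pi}{3})/(\frac{9}{4}))*B = - \frac{1}{2} + (- \frac{2 \sqrt{3}}{9})*B.
Answer: - \frac{1}{2} - \frac{\sqrt{3}}{2} e_{12}


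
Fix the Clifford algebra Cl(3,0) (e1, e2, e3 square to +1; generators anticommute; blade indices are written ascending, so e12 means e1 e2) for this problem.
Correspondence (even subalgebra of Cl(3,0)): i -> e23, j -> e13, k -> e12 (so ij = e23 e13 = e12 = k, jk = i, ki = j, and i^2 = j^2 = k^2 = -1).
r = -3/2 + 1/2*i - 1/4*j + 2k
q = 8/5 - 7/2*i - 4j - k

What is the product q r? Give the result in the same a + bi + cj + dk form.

In blades: q = 8/5 - e12 - 4*e13 - 7/2*e23, r = -3/2 + 2*e12 - 1/4*e13 + 1/2*e23.
Distribute q over r term by term (generator squares from the signature, products reordered to ascending indices): (8/5)*r = -12/5 + 16/5*e12 - 2/5*e13 + 4/5*e23; (-e12)*r = 2 + 3/2*e12 - 1/2*e13 - 1/4*e23; (-4*e13)*r = -1 + 2*e12 + 6*e13 - 8*e23; (-7/2*e23)*r = 7/4 + 7/8*e12 + 7*e13 + 21/4*e23.
Sum: 7/20 + 303/40*e12 + 121/10*e13 - 11/5*e23; translating back through the correspondence:
Answer: 7/20 - 11/5*i + 121/10*j + 303/40*k


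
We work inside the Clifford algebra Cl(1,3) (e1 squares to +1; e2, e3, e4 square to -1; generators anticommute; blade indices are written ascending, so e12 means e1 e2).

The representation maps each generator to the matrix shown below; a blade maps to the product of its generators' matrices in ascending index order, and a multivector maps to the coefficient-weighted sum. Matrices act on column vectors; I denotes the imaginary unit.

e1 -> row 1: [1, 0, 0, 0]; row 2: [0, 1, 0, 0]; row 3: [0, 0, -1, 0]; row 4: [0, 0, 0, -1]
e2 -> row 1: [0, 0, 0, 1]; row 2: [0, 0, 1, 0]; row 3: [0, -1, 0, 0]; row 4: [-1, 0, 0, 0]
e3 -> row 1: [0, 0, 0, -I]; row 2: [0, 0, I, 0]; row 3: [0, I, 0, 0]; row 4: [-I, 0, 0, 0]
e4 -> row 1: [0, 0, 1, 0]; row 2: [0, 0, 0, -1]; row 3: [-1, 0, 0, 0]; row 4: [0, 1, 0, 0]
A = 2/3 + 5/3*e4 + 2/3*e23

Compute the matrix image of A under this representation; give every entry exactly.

Bivector images (products of the table entries): rho(e23) = rho(e2)rho(e3) = row 1: [-I, 0, 0, 0]; row 2: [0, I, 0, 0]; row 3: [0, 0, -I, 0]; row 4: [0, 0, 0, I].
M = (2/3)*1 + (5/3)*rho(e4) + (2/3)*rho(e23), summed entrywise (1 is the identity matrix):
Answer: row 1: [2/3 - 2*I/3, 0, 5/3, 0]; row 2: [0, 2/3 + 2*I/3, 0, -5/3]; row 3: [-5/3, 0, 2/3 - 2*I/3, 0]; row 4: [0, 5/3, 0, 2/3 + 2*I/3]


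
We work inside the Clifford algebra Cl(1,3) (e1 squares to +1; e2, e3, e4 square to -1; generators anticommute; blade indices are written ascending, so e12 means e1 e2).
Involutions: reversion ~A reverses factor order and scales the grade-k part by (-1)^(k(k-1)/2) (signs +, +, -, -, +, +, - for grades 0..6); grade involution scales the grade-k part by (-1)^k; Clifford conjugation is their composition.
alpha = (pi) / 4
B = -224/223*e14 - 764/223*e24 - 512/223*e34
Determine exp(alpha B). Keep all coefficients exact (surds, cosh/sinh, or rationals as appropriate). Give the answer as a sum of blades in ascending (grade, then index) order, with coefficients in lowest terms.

B^2 term by term: the squares give (-224/223)^2*(e14)^2 + (-764/223)^2*(e24)^2 + (-512/223)^2*(e34)^2 = 50176/49729*(+1) + 583696/49729*(-1) + 262144/49729*(-1) = -16 (each basis 2-blade squares to minus the product of its generators' squares); cross terms between blades sharing an index anticommute and cancel. So B^2 = -16.
B^2 = -16 — the negative square puts this in the circular regime; l = 4, alpha*l = pi, so exp(alpha B) = cos(pi) + (sin(pi)/4)*B = -1 + (0)*B.
Answer: -1


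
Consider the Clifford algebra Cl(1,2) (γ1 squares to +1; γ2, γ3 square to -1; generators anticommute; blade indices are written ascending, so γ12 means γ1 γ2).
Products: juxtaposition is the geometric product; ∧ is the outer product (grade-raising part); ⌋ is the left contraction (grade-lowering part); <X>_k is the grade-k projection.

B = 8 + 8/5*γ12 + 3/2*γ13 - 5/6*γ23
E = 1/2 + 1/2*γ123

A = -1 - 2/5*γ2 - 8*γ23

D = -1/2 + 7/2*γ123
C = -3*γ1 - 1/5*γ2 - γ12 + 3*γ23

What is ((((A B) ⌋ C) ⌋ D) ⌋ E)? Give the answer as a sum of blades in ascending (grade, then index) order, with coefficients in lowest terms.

step 1: -44/3 - 16/25*γ1 - 16/5*γ2 - 1/3*γ3 + 52/5*γ12 - 143/10*γ13 - 379/6*γ23 + 3/5*γ123
step 2: 9019/50 + 236/5*γ1 + 193/75*γ2 + 48/5*γ3 + 44/3*γ12 - 44*γ23
step 3: -9019/100 + 154*γ1 + 154/3*γ3 - 168/5*γ12 + 1351/150*γ13 + 826/5*γ23 + 63133/100*γ123
step 4: -9019/25 - 413/5*γ1 - 1351/300*γ2 - 84/5*γ3 - 77/3*γ12 + 77*γ23 - 9019/200*γ123
Answer: -9019/25 - 413/5*γ1 - 1351/300*γ2 - 84/5*γ3 - 77/3*γ12 + 77*γ23 - 9019/200*γ123


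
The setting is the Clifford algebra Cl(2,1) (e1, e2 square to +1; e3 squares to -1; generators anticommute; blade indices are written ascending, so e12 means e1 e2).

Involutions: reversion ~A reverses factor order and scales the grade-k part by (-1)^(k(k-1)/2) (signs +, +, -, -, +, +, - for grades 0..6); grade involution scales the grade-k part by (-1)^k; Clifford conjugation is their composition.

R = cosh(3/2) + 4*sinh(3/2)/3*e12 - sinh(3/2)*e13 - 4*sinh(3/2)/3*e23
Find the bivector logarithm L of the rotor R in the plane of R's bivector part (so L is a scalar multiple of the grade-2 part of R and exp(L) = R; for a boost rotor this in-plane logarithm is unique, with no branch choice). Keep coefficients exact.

The scalar part of R is cosh(3/2), giving the rapidity magnitude (cosh is even); the bivector part supplies orientation, its quotient by sinh of the rapidity is the plane, and L = rapidity * plane — unique in that plane, since flipping both signs leaves L unchanged.
Concretely: cosh(rapidity) = cosh(3/2) gives rapidity = ±3/2, and since rapidity/sinh(rapidity) is even the sign is immaterial: L = (rapidity/sinh(rapidity)) * <R>_2 = (3/(2*sinh(3/2))) * <R>_2.
Answer: 2*e12 - 3/2*e13 - 2*e23


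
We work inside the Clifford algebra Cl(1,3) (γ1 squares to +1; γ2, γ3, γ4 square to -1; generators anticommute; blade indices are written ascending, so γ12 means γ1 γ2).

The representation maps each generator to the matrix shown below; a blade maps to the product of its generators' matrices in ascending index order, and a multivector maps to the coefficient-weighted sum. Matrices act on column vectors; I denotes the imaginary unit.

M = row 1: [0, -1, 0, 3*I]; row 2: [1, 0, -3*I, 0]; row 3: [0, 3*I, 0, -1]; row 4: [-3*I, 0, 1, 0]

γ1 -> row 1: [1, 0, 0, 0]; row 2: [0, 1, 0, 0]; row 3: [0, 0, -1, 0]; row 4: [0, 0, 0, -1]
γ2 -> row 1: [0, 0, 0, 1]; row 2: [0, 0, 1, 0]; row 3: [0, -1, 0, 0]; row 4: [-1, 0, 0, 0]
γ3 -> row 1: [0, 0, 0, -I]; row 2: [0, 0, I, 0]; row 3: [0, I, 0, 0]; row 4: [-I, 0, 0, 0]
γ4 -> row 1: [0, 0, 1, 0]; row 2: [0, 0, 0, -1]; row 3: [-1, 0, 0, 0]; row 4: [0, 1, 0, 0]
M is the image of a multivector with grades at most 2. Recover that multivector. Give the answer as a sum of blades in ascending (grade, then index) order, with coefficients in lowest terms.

Method: the blade images are trace-orthogonal — tr(rho(e_A) rho(e_B)^-1) = 4 if A = B and 0 otherwise — and rho(e_A)^-1 = (e_A)^2 * rho(e_A) with (e_A)^2 = +1 or -1, so the coefficient of e_A in the preimage is (e_A)^2 * tr(M rho(e_A))/4.
Nonzero projections over blades of grade <= 2: γ13: (γ13)^2 = +1, tr(M rho(γ13)) = -12, coefficient -3; γ24: (γ24)^2 = -1, tr(M rho(γ24)) = 4, coefficient -1. Every other blade of grade <= 2 projects to 0.
Answer: -3*γ13 - γ24


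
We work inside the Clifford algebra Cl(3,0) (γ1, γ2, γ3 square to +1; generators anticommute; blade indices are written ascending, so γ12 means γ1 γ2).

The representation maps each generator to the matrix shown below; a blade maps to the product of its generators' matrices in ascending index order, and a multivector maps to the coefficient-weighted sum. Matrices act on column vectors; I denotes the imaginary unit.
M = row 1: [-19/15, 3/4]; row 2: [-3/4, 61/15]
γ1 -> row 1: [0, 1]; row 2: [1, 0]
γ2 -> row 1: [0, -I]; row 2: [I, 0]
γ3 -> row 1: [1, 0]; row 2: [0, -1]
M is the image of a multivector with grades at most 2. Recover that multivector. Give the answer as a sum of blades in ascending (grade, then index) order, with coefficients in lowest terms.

Method: 1, rho(γ1), rho(γ2), rho(γ3) form a trace-orthogonal basis of the 2x2 complex matrices (tr(X Y) = 2 if X = Y, else 0), so M = m0*1 + m1*rho(γ1) + m2*rho(γ2) + m3*rho(γ3) with m0 = tr(M)/2 = 7/5, m1 = tr(M rho(γ1))/2 = 0, m2 = tr(M rho(γ2))/2 = 3*I/4, m3 = tr(M rho(γ3))/2 = -8/3.
Multiplying table entries, the bivector images are rho(γ12) = I*rho(γ3), rho(γ13) = -I*rho(γ2), rho(γ23) = I*rho(γ1); with real blade coefficients the real parts of m0..m3 are the coefficients of 1, γ1, γ2, γ3 and the imaginary parts give the bivectors (γ23: Im m1, γ13: -Im m2, γ12: Im m3).
Answer: 7/5 - 8/3*γ3 - 3/4*γ13


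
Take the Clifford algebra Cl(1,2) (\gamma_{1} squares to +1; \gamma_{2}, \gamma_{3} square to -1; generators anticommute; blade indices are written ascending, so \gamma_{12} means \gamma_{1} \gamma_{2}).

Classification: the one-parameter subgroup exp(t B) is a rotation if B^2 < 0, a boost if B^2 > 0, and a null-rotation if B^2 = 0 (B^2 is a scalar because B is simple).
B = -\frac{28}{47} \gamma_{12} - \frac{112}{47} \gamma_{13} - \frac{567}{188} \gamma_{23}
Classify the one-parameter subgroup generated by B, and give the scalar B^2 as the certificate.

B^2 term by term: the squares give (-\frac{28}{47})^2*(\gamma_{12})^2 + (-\frac{112}{47})^2*(\gamma_{13})^2 + (-\frac{567}{188})^2*(\gamma_{23})^2 = \frac{784}{2209}*(+1) + \frac{12544}{2209}*(+1) + \frac{321489}{35344}*(-1) = -\frac{49}{16} (each basis 2-blade squares to minus the product of its generators' squares); cross terms between blades sharing an index anticommute and cancel. So B^2 = -\frac{49}{16}.
Answer: rotation, certificate B^2 = -\frac{49}{16}. Why this suffices: the scalar -\frac{49}{16} survives any versor conjugation, so its sign alone determines the class however B is presented.


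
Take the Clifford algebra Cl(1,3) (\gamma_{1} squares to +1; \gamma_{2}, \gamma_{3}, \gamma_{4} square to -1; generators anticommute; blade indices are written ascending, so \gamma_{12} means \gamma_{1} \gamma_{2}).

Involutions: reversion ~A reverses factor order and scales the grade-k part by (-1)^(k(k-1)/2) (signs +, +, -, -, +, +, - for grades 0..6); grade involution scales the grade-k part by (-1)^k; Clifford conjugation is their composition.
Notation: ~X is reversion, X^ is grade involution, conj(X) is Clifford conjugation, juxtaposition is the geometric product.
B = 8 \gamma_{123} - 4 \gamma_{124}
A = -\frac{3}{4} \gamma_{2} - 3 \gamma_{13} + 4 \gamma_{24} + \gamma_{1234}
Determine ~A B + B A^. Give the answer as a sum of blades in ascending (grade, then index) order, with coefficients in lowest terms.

first term: -16 \gamma_{1} - 24 \gamma_{2} + 4 \gamma_{3} + 8 \gamma_{4} - 6 \gamma_{13} + 3 \gamma_{14} + 32 \gamma_{134} - 12 \gamma_{234}
second term: 16 \gamma_{1} + 24 \gamma_{2} - 4 \gamma_{3} - 8 \gamma_{4} + 6 \gamma_{13} - 3 \gamma_{14} + 32 \gamma_{134} - 12 \gamma_{234}
Answer: 64 \gamma_{134} - 24 \gamma_{234}


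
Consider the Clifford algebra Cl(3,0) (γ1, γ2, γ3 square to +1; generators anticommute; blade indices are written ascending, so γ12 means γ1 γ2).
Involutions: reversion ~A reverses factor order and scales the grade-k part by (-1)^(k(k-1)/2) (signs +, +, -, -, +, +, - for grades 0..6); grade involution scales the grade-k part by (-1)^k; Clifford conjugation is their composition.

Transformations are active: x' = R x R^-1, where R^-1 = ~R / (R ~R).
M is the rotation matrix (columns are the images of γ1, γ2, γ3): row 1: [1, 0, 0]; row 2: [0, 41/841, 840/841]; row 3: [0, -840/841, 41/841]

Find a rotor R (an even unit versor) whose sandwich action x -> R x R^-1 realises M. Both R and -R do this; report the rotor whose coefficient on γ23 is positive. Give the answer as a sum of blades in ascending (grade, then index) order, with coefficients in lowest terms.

Method: write R = a + b12*γ12 + b13*γ13 + b23*γ23 with a^2 + b12^2 + b13^2 + b23^2 = 1 (so R^-1 = ~R). Expanding the columns R e_j ~R gives tr M = 4a^2 - 1 and, from the antisymmetric part, M21 - M12 = -4a*b12, M13 - M31 = 4a*b13, M32 - M23 = -4a*b23.
Here tr M = 923/841, so a^2 = (1 + tr M)/4 = 441/841 and a = ±21/29. Taking a = 21/29: M21 - M12 = 0, M13 - M31 = 0, M32 - M23 = -1680/841, giving b12 = 0, b13 = 0, b23 = 20/29, i.e. R = 21/29 + 20/29*γ23.
Its γ23 coefficient is already positive.
Answer: 21/29 + 20/29*γ23. Note: both R and -R realise this M (trace 923/841); the covering map identifies them, and the γ23-coefficient sign is the tie-breaker.


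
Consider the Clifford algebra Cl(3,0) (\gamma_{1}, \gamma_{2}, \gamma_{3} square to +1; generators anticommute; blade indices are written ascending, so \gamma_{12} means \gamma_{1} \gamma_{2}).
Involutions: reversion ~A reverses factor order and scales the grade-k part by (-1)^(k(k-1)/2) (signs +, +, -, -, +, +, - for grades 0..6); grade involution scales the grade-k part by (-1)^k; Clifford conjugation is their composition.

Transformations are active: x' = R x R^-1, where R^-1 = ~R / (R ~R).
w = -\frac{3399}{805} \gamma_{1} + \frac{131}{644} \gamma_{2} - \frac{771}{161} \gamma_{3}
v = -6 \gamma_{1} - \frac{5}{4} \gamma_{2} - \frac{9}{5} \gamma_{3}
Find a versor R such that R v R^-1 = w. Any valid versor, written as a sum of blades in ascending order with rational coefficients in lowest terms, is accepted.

Reasoning: v^2 = w^2 = \frac{16321}{400} since conjugation preserves the quadratic form; R = v + w = -\frac{8229}{805} \gamma_{1} - \frac{337}{322} \gamma_{2} - \frac{5304}{805} \gamma_{3} is then valid when invertible, keeping its own part and reversing (v - w)/2.
Answer: -\frac{8229}{805} \gamma_{1} - \frac{337}{322} \gamma_{2} - \frac{5304}{805} \gamma_{3}


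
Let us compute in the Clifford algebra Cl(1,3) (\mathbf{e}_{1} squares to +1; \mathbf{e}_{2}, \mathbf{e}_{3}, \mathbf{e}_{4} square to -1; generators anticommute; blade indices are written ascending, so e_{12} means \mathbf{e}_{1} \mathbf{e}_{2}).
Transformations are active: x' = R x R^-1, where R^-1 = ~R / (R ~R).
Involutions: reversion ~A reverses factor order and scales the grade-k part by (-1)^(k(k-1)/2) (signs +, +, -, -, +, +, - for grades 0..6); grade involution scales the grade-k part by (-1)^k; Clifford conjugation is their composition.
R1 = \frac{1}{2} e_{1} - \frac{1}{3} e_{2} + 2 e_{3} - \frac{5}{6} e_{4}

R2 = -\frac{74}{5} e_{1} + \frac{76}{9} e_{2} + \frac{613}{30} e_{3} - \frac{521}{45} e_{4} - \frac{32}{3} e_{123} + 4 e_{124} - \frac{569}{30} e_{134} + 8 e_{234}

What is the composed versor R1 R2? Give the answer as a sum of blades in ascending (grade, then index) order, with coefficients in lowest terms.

Distribute over the terms of R1 (each basis-blade product reordered to ascending indices, repeated generators contracted through their squares):
(\frac{1}{2} e_{1}) R2 = -\frac{37}{5} + \frac{38}{9} e_{12} + \frac{613}{60} e_{13} - \frac{521}{90} e_{14} - \frac{16}{3} e_{23} + 2 e_{24} - \frac{569}{60} e_{34} + 4 e_{1234}
(-\frac{1}{3} e_{2}) R2 = \frac{76}{27} - \frac{74}{15} e_{12} + \frac{32}{9} e_{13} - \frac{4}{3} e_{14} - \frac{613}{90} e_{23} + \frac{521}{135} e_{24} + \frac{8}{3} e_{34} - \frac{569}{90} e_{1234}
(2 e_{3}) R2 = -\frac{613}{15} + \frac{64}{3} e_{12} + \frac{148}{5} e_{13} - \frac{569}{15} e_{14} - \frac{152}{9} e_{23} + 16 e_{24} - \frac{1042}{45} e_{34} + 8 e_{1234}
(-\frac{5}{6} e_{4}) R2 = -\frac{521}{54} + \frac{10}{3} e_{12} - \frac{569}{36} e_{13} - \frac{37}{3} e_{14} + \frac{20}{3} e_{23} + \frac{190}{27} e_{24} + \frac{613}{36} e_{34} - \frac{80}{9} e_{1234}
Summing the partial products and collecting blades:
Answer: -\frac{551}{10} + \frac{1078}{45} e_{12} + \frac{827}{30} e_{13} - \frac{1033}{18} e_{14} - \frac{671}{30} e_{23} + \frac{3901}{135} e_{24} - \frac{233}{18} e_{34} - \frac{289}{90} e_{1234}


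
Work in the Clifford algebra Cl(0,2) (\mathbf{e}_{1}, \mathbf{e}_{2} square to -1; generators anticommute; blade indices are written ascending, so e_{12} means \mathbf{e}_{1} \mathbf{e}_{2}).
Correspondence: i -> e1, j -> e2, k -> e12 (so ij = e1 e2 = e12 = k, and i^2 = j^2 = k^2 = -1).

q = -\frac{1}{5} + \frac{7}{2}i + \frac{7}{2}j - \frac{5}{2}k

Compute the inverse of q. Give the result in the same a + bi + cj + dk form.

In blades: q = -\frac{1}{5} + \frac{7}{2} e_{1} + \frac{7}{2} e_{2} - \frac{5}{2} e_{12}.
With qbar = -\frac{1}{5} - \frac{7}{2} e_{1} - \frac{7}{2} e_{2} + \frac{5}{2} e_{12} (scalar fixed, mapped units negated), q qbar = \frac{3079}{100} (the sum of squared coefficients), so q^-1 = qbar / (\frac{3079}{100}) = -\frac{20}{3079} - \frac{350}{3079} e_{1} - \frac{350}{3079} e_{2} + \frac{250}{3079} e_{12}; translating back:
Answer: -\frac{20}{3079} - \frac{350}{3079}i - \frac{350}{3079}j + \frac{250}{3079}k


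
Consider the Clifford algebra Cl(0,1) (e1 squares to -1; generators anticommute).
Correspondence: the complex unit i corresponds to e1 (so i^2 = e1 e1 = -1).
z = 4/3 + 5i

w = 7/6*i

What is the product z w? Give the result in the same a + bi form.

In blades: z = 4/3 + 5*e1, w = 7/6*e1.
Distribute z over w term by term (generator squares from the signature, products reordered to ascending indices): (4/3)*w = 14/9*e1; (5*e1)*w = -35/6.
Sum: -35/6 + 14/9*e1; translating back through the correspondence:
Answer: -35/6 + 14/9*i


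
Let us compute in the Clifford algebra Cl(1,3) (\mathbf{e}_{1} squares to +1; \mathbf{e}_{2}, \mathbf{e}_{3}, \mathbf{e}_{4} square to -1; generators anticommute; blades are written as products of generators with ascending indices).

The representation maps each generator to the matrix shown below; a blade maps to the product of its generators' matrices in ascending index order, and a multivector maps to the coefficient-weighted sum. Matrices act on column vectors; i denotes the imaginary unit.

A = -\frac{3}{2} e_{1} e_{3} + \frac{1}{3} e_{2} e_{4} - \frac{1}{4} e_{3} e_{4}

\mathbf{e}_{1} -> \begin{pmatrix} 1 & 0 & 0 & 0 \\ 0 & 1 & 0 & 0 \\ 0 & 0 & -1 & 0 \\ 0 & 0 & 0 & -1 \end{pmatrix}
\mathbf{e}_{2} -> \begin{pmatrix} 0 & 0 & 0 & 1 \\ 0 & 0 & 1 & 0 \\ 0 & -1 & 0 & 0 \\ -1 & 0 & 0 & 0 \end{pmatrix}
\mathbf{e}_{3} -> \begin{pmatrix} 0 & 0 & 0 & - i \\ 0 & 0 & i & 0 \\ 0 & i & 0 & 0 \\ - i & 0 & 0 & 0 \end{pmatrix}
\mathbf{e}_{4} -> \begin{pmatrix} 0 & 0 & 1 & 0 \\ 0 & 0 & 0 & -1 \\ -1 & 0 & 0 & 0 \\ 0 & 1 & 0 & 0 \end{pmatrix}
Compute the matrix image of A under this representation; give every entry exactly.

Bivector images (products of the table entries): rho(e_{1} e_{3}) = rho(\mathbf{e}_{1})rho(\mathbf{e}_{3}) = \begin{pmatrix} 0 & 0 & 0 & - i \\ 0 & 0 & i & 0 \\ 0 & - i & 0 & 0 \\ i & 0 & 0 & 0 \end{pmatrix}; rho(e_{2} e_{4}) = rho(\mathbf{e}_{2})rho(\mathbf{e}_{4}) = \begin{pmatrix} 0 & 1 & 0 & 0 \\ -1 & 0 & 0 & 0 \\ 0 & 0 & 0 & 1 \\ 0 & 0 & -1 & 0 \end{pmatrix}; rho(e_{3} e_{4}) = rho(\mathbf{e}_{3})rho(\mathbf{e}_{4}) = \begin{pmatrix} 0 & - i & 0 & 0 \\ - i & 0 & 0 & 0 \\ 0 & 0 & 0 & - i \\ 0 & 0 & - i & 0 \end{pmatrix}.
M = (-\frac{3}{2})*rho(e_{1} e_{3}) + (\frac{1}{3})*rho(e_{2} e_{4}) + (-\frac{1}{4})*rho(e_{3} e_{4}), summed entrywise:
Answer: \begin{pmatrix} 0 & \frac{1}{3} + \frac{i}{4} & 0 & \frac{3 i}{2} \\ - \frac{1}{3} + \frac{i}{4} & 0 & - \frac{3 i}{2} & 0 \\ 0 & \frac{3 i}{2} & 0 & \frac{1}{3} + \frac{i}{4} \\ - \frac{3 i}{2} & 0 & - \frac{1}{3} + \frac{i}{4} & 0 \end{pmatrix}


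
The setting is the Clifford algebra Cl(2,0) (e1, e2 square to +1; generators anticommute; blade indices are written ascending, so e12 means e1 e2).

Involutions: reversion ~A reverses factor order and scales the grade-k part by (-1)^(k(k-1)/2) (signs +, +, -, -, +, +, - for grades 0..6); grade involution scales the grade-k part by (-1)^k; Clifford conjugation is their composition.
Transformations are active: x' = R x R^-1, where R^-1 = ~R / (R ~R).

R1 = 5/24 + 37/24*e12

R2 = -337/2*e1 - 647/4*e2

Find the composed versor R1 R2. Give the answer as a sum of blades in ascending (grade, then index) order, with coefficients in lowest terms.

Distribute over the terms of R1 (each basis-blade product reordered to ascending indices, repeated generators contracted through their squares):
(5/24) R2 = -1685/48*e1 - 3235/96*e2
(37/24*e12) R2 = -23939/96*e1 + 12469/48*e2
Summing the partial products and collecting blades:
Answer: -9103/32*e1 + 21703/96*e2


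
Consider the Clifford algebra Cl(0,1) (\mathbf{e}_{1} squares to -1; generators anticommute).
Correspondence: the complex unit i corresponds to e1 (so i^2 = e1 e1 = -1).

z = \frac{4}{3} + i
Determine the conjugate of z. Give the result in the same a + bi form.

In blades: z = \frac{4}{3} + e_{1}.
Conjugation here is Clifford conjugation: the scalar is fixed and the grade-1 and grade-2 blades all flip sign, giving \frac{4}{3} - e_{1}; translating back:
Answer: \frac{4}{3} - i


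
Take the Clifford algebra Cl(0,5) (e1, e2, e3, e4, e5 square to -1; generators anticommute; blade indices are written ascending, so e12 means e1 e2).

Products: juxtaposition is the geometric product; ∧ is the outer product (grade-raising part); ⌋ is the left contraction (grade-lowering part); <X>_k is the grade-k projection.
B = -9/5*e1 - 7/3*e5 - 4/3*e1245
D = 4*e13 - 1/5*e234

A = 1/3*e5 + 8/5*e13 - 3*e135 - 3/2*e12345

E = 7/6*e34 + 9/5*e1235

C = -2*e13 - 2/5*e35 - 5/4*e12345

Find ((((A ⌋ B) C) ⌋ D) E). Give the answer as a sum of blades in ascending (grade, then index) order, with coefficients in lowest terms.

step 1: 7/9 - 4/9*e124
step 2: -14/9*e13 - 13/15*e35 + 8/9*e234 - 23/20*e12345
step 3: 272/45
step 4: 952/135*e34 + 272/25*e1235
Answer: 952/135*e34 + 272/25*e1235


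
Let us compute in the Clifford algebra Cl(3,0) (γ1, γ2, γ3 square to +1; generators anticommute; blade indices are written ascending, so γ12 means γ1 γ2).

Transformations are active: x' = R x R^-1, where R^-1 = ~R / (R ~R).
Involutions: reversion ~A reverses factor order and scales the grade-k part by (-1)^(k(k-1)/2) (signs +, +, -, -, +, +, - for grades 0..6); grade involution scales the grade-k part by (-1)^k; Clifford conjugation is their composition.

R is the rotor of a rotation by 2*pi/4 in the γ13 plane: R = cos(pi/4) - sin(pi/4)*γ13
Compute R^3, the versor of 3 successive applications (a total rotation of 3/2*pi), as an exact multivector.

Rotor phase runs at HALF the rotation angle; powers of one rotor simply add phase, so after 3 steps in γ13 the phase is 3*pi/4 = 3*pi/4 and R^3 = cos(3*pi/4) - sin(3*pi/4)*γ13.
cos(3*pi/4) = -sqrt(2)/2 and sin(3*pi/4) = sqrt(2)/2, so R^3 = -sqrt(2)/2 - sqrt(2)/2*γ13. The net rotation is 3/2*pi; the rotor keeps the half-angle phase exactly.
Answer: -sqrt(2)/2 - sqrt(2)/2*γ13


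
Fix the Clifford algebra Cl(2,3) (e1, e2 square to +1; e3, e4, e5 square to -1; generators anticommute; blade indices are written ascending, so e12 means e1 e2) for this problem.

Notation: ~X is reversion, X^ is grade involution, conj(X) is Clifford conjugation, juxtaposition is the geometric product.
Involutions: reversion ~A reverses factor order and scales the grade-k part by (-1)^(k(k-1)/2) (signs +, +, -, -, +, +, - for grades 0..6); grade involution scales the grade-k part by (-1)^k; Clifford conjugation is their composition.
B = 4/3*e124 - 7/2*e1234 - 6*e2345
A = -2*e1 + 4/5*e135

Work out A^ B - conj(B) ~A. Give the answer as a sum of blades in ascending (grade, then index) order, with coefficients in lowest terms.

first term: 8/3*e24 + 24/5*e124 - 7*e234 - 14/5*e245 + 16/15*e2345 - 12*e12345
second term: -8/3*e24 + 24/5*e124 - 7*e234 - 14/5*e245 + 16/15*e2345 + 12*e12345
Answer: 16/3*e24 - 24*e12345


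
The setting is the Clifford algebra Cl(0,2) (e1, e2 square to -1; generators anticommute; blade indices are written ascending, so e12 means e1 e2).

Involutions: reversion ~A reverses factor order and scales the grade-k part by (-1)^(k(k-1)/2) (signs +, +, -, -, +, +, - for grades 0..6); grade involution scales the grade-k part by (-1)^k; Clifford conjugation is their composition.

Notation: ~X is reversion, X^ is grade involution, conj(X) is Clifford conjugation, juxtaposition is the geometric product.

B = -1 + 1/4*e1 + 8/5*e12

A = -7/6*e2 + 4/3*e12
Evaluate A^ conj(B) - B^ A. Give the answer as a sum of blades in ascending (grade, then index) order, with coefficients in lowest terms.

first term: 32/15 - 28/15*e1 - 3/2*e2 - 25/24*e12
second term: -32/15 + 28/15*e1 + 3/2*e2 - 25/24*e12
Answer: 64/15 - 56/15*e1 - 3*e2


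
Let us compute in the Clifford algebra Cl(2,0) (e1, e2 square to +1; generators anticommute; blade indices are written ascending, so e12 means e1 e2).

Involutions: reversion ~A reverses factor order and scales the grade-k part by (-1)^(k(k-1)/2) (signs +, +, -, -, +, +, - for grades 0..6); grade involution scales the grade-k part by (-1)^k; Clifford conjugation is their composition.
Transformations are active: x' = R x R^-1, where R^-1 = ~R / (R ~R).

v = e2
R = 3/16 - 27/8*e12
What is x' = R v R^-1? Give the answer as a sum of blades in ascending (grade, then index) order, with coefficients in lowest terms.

~R = 3/16 + 27/8*e12, and R ~R = 2925/256, so R^-1 = ~R / (2925/256).
R v = -27/8*e1 + 3/16*e2
Answer: -36/325*e1 - 323/325*e2


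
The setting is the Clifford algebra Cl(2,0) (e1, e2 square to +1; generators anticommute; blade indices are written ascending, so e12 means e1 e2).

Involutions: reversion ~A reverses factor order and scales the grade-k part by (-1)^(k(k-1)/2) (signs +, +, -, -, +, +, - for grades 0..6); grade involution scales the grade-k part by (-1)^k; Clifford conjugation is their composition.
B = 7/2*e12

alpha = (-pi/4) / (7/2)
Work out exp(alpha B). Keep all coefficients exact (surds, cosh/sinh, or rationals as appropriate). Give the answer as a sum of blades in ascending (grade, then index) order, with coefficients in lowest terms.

B^2 = (7/2)^2*(e12)^2 = 49/4*(-1) = -49/4 (a basis 2-blade squares to minus the product of its generators' squares).
B^2 = -49/4 — the negative square puts this in the circular regime; l = 7/2, alpha*l = -pi/4, so exp(alpha B) = cos(-pi/4) + (sin(-pi/4)/(7/2))*B = sqrt(2)/2 + (-sqrt(2)/7)*B.
Answer: sqrt(2)/2 - sqrt(2)/2*e12


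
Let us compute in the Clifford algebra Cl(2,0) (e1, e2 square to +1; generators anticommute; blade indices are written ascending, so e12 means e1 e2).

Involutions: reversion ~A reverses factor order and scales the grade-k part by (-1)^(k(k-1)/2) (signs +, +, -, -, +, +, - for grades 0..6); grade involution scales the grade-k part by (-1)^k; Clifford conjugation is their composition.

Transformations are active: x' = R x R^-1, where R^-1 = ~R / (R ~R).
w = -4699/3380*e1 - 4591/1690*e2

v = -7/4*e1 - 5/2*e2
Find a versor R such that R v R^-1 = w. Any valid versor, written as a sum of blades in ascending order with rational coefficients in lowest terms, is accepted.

Since q(v) = q(w) = 149/16, the sum R = v + w = -5307/1690*e1 - 4408/845*e2 does the job whenever invertible.
Answer: -5307/1690*e1 - 4408/845*e2


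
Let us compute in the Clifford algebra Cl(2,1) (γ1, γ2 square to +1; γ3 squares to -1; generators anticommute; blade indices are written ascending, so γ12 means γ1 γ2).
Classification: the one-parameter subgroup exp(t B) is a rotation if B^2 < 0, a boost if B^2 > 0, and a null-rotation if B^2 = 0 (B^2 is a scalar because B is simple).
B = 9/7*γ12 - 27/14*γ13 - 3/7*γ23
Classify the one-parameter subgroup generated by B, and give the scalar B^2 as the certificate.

B^2 term by term: the squares give (9/7)^2*(γ12)^2 + (-27/14)^2*(γ13)^2 + (-3/7)^2*(γ23)^2 = 81/49*(-1) + 729/196*(+1) + 9/49*(+1) = 9/4 (each basis 2-blade squares to minus the product of its generators' squares); cross terms between blades sharing an index anticommute and cancel. So B^2 = 9/4.
Answer: boost, certificate B^2 = 9/4. Why this suffices: the scalar 9/4 survives any versor conjugation, so its sign alone determines the class however B is presented.


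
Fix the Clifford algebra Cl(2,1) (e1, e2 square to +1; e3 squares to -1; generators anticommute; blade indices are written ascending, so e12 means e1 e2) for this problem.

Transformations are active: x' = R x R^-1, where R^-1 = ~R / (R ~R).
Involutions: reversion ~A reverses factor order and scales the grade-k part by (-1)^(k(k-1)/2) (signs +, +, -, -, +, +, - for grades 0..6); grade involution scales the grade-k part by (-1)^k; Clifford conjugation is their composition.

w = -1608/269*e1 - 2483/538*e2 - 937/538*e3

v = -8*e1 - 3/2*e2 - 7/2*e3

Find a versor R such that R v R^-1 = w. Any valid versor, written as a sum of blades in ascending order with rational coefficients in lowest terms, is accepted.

Take R = v + w = -3760/269*e1 - 1645/269*e2 - 1410/269*e3. Because q(v) = q(w) = 54, conjugation by R sends v exactly to w.
Answer: -3760/269*e1 - 1645/269*e2 - 1410/269*e3


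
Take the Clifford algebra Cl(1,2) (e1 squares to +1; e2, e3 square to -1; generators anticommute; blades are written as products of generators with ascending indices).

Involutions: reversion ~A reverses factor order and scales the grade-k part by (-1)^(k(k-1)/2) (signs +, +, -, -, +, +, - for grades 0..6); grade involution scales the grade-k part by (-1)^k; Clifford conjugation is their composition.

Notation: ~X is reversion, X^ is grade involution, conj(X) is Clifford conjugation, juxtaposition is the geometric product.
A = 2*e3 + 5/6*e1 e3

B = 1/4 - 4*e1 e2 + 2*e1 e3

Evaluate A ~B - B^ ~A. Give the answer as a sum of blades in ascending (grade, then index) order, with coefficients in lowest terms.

first term: -5/3 - 4*e1 + 1/2*e3 + 5/24*e1 e3 + 10/3*e2 e3 + 8*e1 e2 e3
second term: -5/3 - 4*e1 + 1/2*e3 - 5/24*e1 e3 - 10/3*e2 e3 - 8*e1 e2 e3
Answer: 5/12*e1 e3 + 20/3*e2 e3 + 16*e1 e2 e3
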